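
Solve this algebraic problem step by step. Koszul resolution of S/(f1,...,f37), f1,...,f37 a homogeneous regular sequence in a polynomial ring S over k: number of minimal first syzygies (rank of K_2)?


Regular sequence => Koszul complex is the minimal free resolution.
Syz_1 minimally generated by Koszul relations f_i*e_j - f_j*e_i (i<j): mu(Syz_1) = beta_2 = C(m,2) = m(m-1)/2
m=37
37*36/2 = 666


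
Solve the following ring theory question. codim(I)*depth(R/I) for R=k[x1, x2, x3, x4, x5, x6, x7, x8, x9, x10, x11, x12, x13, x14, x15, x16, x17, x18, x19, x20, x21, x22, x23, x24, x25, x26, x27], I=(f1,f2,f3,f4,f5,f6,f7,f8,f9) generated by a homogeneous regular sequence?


codim=9, depth=dim(R/I)=27-9=18
Product=9*18=162


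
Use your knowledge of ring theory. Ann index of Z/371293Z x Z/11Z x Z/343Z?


Exponent = lcm of the cyclic orders; pairwise coprime => product.
13^5*11^1*7^3=371293*11*343=1400888489


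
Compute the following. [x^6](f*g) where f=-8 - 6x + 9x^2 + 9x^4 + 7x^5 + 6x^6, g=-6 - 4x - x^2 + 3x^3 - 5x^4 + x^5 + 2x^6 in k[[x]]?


[x^6] = sum a_i*b_j, i+j=6
  -8*2=-16
  -6*1=-6
  9*-5=-45
  9*-1=-9
  7*-4=-28
  6*-6=-36
Sum=-140


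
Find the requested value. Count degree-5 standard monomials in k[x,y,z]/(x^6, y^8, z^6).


Need i<6, j<8, k<6 with i+j+k=5.
For each i, j ranges over max(0,5-i-5)..min(7,5-i):
  i=0: j in [0,5] -> 6
  i=1: j in [0,4] -> 5
  i=2: j in [0,3] -> 4
  i=3: j in [0,2] -> 3
  i=4: j in [0,1] -> 2
  i=5: j in [0,0] -> 1
H(5) = 6+5+4+3+2+1 = 21


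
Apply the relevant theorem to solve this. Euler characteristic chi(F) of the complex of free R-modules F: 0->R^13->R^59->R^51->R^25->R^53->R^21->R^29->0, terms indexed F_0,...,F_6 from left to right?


chi = sum (-1)^i * rank:
(-1)^0*13=13
(-1)^1*59=-59
(-1)^2*51=51
(-1)^3*25=-25
(-1)^4*53=53
(-1)^5*21=-21
(-1)^6*29=29
chi=41


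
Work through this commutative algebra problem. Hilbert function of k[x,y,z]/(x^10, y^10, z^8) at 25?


Need i<10, j<10, k<8 with i+j+k=25.
For each i, j ranges over max(0,25-i-7)..min(9,25-i):
  i=0: j in [18,9] -> 0
  i=1: j in [17,9] -> 0
  i=2: j in [16,9] -> 0
  i=3: j in [15,9] -> 0
  i=4: j in [14,9] -> 0
  i=5: j in [13,9] -> 0
  i=6: j in [12,9] -> 0
  i=7: j in [11,9] -> 0
  i=8: j in [10,9] -> 0
  i=9: j in [9,9] -> 1
H(25) = 0+0+0+0+0+0+0+0+0+1 = 1


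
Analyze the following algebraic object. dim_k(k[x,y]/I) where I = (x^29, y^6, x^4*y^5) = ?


k[x,y]/I, I = (x^29, y^6, x^4*y^5)
Rect: 29x6=174. Corner: (29-4)x(6-5)=25.
dim = 174-25 = 149


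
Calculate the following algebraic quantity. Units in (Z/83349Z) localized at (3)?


Local ring = Z/243Z.
phi(243) = 3^4*(3-1) = 162


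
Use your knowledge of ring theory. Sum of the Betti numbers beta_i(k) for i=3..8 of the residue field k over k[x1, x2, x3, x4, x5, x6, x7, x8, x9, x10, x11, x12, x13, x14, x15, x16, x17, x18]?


Koszul resolution: beta_i(k)=C(n,i), n=18
C(18,3)=816, C(18,4)=3060, C(18,5)=8568, C(18,6)=18564, C(18,7)=31824, C(18,8)=43758
Sum=106590


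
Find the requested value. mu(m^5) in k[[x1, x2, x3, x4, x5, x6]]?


C(n+d-1,d)=C(10,5)=252


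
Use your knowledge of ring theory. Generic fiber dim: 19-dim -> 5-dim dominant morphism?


dim(fiber)=dim(X)-dim(Y)=19-5=14


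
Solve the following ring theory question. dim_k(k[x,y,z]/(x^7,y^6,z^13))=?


Basis: x^iy^jz^k, i<7,j<6,k<13
7*6*13=546


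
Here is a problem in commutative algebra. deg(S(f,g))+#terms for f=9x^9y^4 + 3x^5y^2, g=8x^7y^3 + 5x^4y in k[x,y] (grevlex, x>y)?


LT(f)=9x^9y^4, LT(g)=8x^7y^3
lcm(LM)=x^9y^4
S(f,g) (scaled by 72 to clear denominators) = 8*f - 9x^2y*g = -45x^6y^2 + 24x^5y^2
2 terms, deg 8.
8+2=10


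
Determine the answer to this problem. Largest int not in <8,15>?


gcd(8,15)=1 => F=ab-a-b=8*15-8-15=120-23=97


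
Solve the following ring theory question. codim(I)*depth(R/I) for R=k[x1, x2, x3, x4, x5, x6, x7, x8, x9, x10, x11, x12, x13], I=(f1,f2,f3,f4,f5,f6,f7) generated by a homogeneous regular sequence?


codim=7, depth=dim(R/I)=13-7=6
Product=7*6=42


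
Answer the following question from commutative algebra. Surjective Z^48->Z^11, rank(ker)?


rank(ker) = 48-11 = 37


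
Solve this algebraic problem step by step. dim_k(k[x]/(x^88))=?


Basis: 1,x,...,x^87
dim=88


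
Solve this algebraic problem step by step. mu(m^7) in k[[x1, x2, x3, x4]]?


C(n+d-1,d)=C(10,7)=120


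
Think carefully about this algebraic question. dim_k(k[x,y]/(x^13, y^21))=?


Basis: x^i*y^j, i<13, j<21
13*21=273


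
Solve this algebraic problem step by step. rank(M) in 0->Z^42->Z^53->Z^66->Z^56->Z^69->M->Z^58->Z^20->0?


Alt sum=0:
(-1)^0*42 + (-1)^1*53 + (-1)^2*66 + (-1)^3*56 + (-1)^4*69 + (-1)^5*? + (-1)^6*58 + (-1)^7*20=0
rank(M)=106


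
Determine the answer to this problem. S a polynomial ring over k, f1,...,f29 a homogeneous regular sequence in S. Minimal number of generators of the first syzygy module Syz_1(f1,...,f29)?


Regular sequence => Koszul complex is the minimal free resolution.
Syz_1 minimally generated by Koszul relations f_i*e_j - f_j*e_i (i<j): mu(Syz_1) = beta_2 = C(m,2) = m(m-1)/2
m=29
29*28/2 = 406


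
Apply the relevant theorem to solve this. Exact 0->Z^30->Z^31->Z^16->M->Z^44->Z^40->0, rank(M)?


Alt sum=0:
(-1)^0*30 + (-1)^1*31 + (-1)^2*16 + (-1)^3*? + (-1)^4*44 + (-1)^5*40=0
rank(M)=19


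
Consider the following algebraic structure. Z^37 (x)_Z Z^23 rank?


rank(M(x)N) = rank(M)*rank(N)
37*23 = 851


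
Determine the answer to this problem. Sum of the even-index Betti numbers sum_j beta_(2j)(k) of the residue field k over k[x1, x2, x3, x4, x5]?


Koszul resolution: beta_i(k)=C(n,i), n=5
sum_even C(5,i) = 2^(n-1) = 2^4 = 16


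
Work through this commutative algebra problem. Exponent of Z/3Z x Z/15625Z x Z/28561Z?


Exponent = lcm of the cyclic orders; pairwise coprime => product.
3^1*5^6*13^4=3*15625*28561=1338796875


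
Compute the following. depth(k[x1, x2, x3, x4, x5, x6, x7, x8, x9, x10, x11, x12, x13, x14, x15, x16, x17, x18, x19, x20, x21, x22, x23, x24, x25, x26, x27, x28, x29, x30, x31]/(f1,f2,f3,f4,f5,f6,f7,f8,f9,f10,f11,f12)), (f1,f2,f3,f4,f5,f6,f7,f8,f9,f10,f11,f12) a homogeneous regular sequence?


depth(R)=31
depth(R/I)=31-12=19


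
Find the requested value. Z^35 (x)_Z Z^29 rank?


rank(M(x)N) = rank(M)*rank(N)
35*29 = 1015


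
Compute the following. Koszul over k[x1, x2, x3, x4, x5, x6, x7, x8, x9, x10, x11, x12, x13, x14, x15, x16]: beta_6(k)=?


C(n,i)=C(16,6)=8008


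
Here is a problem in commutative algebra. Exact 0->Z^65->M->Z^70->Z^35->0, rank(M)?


Alt sum=0:
(-1)^0*65 + (-1)^1*? + (-1)^2*70 + (-1)^3*35=0
rank(M)=100


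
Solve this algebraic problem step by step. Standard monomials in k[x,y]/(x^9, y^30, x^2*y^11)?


k[x,y]/I, I = (x^9, y^30, x^2*y^11)
Rect: 9x30=270. Corner: (9-2)x(30-11)=133.
dim = 270-133 = 137


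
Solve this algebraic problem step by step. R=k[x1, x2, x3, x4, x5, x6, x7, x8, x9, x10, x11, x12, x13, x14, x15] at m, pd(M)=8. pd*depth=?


pd+depth=15
depth=15-8=7
pd*depth=8*7=56


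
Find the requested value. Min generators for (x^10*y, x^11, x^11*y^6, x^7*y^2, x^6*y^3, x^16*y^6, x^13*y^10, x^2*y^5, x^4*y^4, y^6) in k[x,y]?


Remove redundant (divisible by others).
x^13*y^10 redundant.
x^11*y^6 redundant.
x^16*y^6 redundant.
Min: x^11, x^10*y, x^7*y^2, x^6*y^3, x^4*y^4, x^2*y^5, y^6
Count=7


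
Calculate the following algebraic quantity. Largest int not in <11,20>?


gcd(11,20)=1 => F=ab-a-b=11*20-11-20=220-31=189


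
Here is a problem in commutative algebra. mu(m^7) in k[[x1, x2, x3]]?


C(n+d-1,d)=C(9,7)=36


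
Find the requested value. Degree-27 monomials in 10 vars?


C(d+n-1,n-1)=C(36,9)=94143280


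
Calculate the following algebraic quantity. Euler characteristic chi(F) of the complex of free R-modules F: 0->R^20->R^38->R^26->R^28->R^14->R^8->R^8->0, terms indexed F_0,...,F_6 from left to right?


chi = sum (-1)^i * rank:
(-1)^0*20=20
(-1)^1*38=-38
(-1)^2*26=26
(-1)^3*28=-28
(-1)^4*14=14
(-1)^5*8=-8
(-1)^6*8=8
chi=-6


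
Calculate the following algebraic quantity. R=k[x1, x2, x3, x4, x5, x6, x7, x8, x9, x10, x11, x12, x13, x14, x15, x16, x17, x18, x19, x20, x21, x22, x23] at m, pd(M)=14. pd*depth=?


pd+depth=23
depth=23-14=9
pd*depth=14*9=126


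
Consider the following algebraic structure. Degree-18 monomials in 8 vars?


C(d+n-1,n-1)=C(25,7)=480700


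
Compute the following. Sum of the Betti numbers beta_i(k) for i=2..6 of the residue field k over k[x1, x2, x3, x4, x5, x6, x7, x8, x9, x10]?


Koszul resolution: beta_i(k)=C(n,i), n=10
C(10,2)=45, C(10,3)=120, C(10,4)=210, C(10,5)=252, C(10,6)=210
Sum=837


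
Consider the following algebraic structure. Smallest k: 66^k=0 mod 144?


66^k mod 144:
k=1: 66
k=2: 36
k=3: 72
k=4: 0
First zero at k = 4


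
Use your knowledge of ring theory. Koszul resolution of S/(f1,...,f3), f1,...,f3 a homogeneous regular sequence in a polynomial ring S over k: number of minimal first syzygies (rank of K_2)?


Regular sequence => Koszul complex is the minimal free resolution.
Syz_1 minimally generated by Koszul relations f_i*e_j - f_j*e_i (i<j): mu(Syz_1) = beta_2 = C(m,2) = m(m-1)/2
m=3
3*2/2 = 3


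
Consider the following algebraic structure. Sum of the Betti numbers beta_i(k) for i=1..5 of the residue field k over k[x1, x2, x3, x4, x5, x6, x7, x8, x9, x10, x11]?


Koszul resolution: beta_i(k)=C(n,i), n=11
C(11,1)=11, C(11,2)=55, C(11,3)=165, C(11,4)=330, C(11,5)=462
Sum=1023


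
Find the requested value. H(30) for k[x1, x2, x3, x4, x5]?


C(d+n-1,n-1)=C(34,4)=46376


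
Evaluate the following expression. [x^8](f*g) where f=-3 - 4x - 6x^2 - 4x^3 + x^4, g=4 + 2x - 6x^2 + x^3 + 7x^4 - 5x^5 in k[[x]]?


[x^8] = sum a_i*b_j, i+j=8
  -4*-5=20
  1*7=7
Sum=27


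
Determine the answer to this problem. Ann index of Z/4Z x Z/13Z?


Exponent = lcm of the cyclic orders; pairwise coprime => product.
2^2*13^1=4*13=52


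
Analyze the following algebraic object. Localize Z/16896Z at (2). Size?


2-primary part: 16896=2^9*33
Size=2^9=512


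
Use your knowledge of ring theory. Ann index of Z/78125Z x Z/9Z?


Exponent = lcm of the cyclic orders; pairwise coprime => product.
5^7*3^2=78125*9=703125


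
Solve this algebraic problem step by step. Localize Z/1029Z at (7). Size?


7-primary part: 1029=7^3*3
Size=7^3=343


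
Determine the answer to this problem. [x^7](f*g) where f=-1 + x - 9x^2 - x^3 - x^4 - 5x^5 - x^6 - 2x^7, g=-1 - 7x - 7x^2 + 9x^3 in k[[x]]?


[x^7] = sum a_i*b_j, i+j=7
  -1*9=-9
  -5*-7=35
  -1*-7=7
  -2*-1=2
Sum=35


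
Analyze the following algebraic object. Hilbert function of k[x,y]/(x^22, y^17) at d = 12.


k[x,y], I = (x^22, y^17), d = 12
Need i < 22 and d-i < 17.
Range: 0 <= i <= 12.
H(12) = 13


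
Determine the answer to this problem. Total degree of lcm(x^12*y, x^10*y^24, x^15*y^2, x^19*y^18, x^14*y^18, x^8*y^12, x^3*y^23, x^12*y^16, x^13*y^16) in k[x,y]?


lcm = componentwise max:
x: max(12,10,15,19,14,8,3,12,13)=19
y: max(1,24,2,18,18,12,23,16,16)=24
Total=19+24=43


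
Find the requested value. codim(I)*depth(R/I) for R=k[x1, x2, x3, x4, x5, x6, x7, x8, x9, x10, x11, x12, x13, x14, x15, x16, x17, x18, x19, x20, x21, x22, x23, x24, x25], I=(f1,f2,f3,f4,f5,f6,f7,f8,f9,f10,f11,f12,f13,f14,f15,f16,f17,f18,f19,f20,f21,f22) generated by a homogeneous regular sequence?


codim=22, depth=dim(R/I)=25-22=3
Product=22*3=66


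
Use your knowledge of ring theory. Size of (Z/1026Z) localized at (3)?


3-primary part: 1026=3^3*38
Size=3^3=27


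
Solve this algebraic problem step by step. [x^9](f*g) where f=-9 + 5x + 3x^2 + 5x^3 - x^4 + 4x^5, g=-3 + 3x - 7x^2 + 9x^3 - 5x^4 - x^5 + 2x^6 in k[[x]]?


[x^9] = sum a_i*b_j, i+j=9
  5*2=10
  -1*-1=1
  4*-5=-20
Sum=-9


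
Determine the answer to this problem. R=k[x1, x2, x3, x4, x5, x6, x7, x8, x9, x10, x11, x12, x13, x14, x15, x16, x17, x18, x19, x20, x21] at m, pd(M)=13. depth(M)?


pd+depth=depth(R)=21
depth=21-13=8


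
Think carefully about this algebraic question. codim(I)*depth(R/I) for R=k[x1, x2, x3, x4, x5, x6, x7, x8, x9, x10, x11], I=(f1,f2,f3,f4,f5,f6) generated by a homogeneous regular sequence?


codim=6, depth=dim(R/I)=11-6=5
Product=6*5=30


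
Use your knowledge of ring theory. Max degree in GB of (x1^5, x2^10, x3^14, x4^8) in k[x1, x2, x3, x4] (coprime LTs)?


Pure powers, coprime LTs => already GB.
Degrees: 5, 10, 14, 8
Max=14


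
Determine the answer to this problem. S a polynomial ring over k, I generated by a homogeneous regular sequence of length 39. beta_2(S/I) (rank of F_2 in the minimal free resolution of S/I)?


Regular sequence => Koszul complex is the minimal free resolution.
Syz_1 minimally generated by Koszul relations f_i*e_j - f_j*e_i (i<j): mu(Syz_1) = beta_2 = C(m,2) = m(m-1)/2
m=39
39*38/2 = 741


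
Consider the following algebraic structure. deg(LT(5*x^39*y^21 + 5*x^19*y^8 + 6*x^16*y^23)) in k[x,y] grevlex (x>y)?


LT: 5*x^39*y^21
deg_x=39, deg_y=21
Total=39+21=60


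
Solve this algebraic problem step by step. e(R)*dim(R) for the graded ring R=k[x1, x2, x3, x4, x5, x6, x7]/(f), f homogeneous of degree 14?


e(R)=deg(f)=14, dim(R)=7-1=6
e*dim=14*6=84


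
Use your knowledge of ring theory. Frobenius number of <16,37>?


gcd(16,37)=1 => F=ab-a-b=16*37-16-37=592-53=539


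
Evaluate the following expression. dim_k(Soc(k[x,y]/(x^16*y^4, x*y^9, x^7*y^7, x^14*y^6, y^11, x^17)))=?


Socle = ann(m) = span of standard monomials u with x*u, y*u in I (staircase corners).
Minimal generators: x^17, x^16*y^4, x^14*y^6, x^7*y^7, x*y^9, y^11
Corners: y^10, x^6y^8, x^13y^6, x^15y^5, x^16y^3
Socle dim=5


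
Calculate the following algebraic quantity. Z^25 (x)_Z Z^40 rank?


rank(M(x)N) = rank(M)*rank(N)
25*40 = 1000


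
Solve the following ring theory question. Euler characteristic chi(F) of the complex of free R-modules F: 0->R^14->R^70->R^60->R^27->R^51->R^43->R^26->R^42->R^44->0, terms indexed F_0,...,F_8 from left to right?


chi = sum (-1)^i * rank:
(-1)^0*14=14
(-1)^1*70=-70
(-1)^2*60=60
(-1)^3*27=-27
(-1)^4*51=51
(-1)^5*43=-43
(-1)^6*26=26
(-1)^7*42=-42
(-1)^8*44=44
chi=13


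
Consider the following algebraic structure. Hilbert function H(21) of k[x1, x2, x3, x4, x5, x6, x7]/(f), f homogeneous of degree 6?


C(27,6)-C(21,6)=296010-54264=241746


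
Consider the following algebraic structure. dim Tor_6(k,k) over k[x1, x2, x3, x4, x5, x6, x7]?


Koszul: C(n,i)=C(7,6)=7


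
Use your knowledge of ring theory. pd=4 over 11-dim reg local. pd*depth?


pd+depth=11
depth=11-4=7
pd*depth=4*7=28


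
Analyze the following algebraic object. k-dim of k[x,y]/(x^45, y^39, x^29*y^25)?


k[x,y]/I, I = (x^45, y^39, x^29*y^25)
Rect: 45x39=1755. Corner: (45-29)x(39-25)=224.
dim = 1755-224 = 1531


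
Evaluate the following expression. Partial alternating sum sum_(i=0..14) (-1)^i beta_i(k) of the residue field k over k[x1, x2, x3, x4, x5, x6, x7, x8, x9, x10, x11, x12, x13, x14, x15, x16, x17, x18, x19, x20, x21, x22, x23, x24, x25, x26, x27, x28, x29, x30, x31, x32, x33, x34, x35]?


Koszul resolution: beta_i(k)=C(n,i), n=35
sum_(i=0..p) (-1)^i C(n,i) = (-1)^p C(n-1,p)
(-1)^14*C(34,14) = (-1)^14*1391975640 = 1391975640


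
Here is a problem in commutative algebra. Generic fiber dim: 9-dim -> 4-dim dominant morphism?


dim(fiber)=dim(X)-dim(Y)=9-4=5


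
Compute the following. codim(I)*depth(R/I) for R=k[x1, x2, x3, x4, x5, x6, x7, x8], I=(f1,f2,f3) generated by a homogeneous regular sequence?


codim=3, depth=dim(R/I)=8-3=5
Product=3*5=15


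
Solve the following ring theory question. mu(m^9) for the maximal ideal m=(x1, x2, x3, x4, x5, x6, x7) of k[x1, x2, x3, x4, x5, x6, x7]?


Graded Nakayama: mu(m^d) = dim_k (m^d/m^(d+1)) = #degree-9 monomials in 7 vars
C(n+d-1,d)=C(15,9)=5005


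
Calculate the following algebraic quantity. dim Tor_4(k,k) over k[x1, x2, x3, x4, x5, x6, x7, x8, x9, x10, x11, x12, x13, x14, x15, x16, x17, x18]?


Koszul: C(n,i)=C(18,4)=3060


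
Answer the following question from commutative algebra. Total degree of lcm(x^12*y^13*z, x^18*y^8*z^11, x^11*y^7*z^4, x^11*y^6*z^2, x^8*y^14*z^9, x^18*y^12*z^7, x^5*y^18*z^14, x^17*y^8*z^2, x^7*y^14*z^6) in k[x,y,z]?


lcm = componentwise max:
x: max(12,18,11,11,8,18,5,17,7)=18
y: max(13,8,7,6,14,12,18,8,14)=18
z: max(1,11,4,2,9,7,14,2,6)=14
Total=18+18+14=50


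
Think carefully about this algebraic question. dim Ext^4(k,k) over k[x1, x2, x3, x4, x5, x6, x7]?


C(n,i)=C(7,4)=35


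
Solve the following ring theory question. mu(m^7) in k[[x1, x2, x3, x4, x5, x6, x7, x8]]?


C(n+d-1,d)=C(14,7)=3432


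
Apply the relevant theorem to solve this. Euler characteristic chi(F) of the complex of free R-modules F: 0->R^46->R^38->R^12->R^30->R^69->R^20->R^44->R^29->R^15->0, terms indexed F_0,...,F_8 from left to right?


chi = sum (-1)^i * rank:
(-1)^0*46=46
(-1)^1*38=-38
(-1)^2*12=12
(-1)^3*30=-30
(-1)^4*69=69
(-1)^5*20=-20
(-1)^6*44=44
(-1)^7*29=-29
(-1)^8*15=15
chi=69


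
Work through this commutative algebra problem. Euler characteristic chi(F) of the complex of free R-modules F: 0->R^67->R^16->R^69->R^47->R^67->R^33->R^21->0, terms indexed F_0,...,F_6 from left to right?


chi = sum (-1)^i * rank:
(-1)^0*67=67
(-1)^1*16=-16
(-1)^2*69=69
(-1)^3*47=-47
(-1)^4*67=67
(-1)^5*33=-33
(-1)^6*21=21
chi=128


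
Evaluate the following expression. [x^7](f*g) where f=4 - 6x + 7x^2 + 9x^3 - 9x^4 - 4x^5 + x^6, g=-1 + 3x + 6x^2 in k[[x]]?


[x^7] = sum a_i*b_j, i+j=7
  -4*6=-24
  1*3=3
Sum=-21


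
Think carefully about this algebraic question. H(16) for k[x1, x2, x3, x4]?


C(d+n-1,n-1)=C(19,3)=969


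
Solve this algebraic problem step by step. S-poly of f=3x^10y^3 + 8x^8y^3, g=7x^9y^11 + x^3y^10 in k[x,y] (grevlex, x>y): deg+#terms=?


LT(f)=3x^10y^3, LT(g)=7x^9y^11
lcm(LM)=x^10y^11
S(f,g) (scaled by 21 to clear denominators) = 7y^8*f - 3x*g = 56x^8y^11 - 3x^4y^10
2 terms, deg 19.
19+2=21


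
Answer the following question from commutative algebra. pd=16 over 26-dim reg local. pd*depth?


pd+depth=26
depth=26-16=10
pd*depth=16*10=160


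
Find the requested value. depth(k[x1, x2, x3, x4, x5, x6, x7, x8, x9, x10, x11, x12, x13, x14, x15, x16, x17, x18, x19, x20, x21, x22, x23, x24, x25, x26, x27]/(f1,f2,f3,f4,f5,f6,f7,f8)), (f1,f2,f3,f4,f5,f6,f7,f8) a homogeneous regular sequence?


depth(R)=27
depth(R/I)=27-8=19


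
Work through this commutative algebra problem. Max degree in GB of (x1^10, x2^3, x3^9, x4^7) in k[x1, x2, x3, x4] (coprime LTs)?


Pure powers, coprime LTs => already GB.
Degrees: 10, 3, 9, 7
Max=10


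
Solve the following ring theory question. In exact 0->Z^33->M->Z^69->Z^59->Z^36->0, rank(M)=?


Alt sum=0:
(-1)^0*33 + (-1)^1*? + (-1)^2*69 + (-1)^3*59 + (-1)^4*36=0
rank(M)=79


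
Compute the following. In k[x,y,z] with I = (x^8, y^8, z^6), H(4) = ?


Need i<8, j<8, k<6 with i+j+k=4.
For each i, j ranges over max(0,4-i-5)..min(7,4-i):
  i=0: j in [0,4] -> 5
  i=1: j in [0,3] -> 4
  i=2: j in [0,2] -> 3
  i=3: j in [0,1] -> 2
  i=4: j in [0,0] -> 1
H(4) = 5+4+3+2+1 = 15


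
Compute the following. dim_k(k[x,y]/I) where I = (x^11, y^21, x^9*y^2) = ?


k[x,y]/I, I = (x^11, y^21, x^9*y^2)
Rect: 11x21=231. Corner: (11-9)x(21-2)=38.
dim = 231-38 = 193


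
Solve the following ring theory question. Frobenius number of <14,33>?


gcd(14,33)=1 => F=ab-a-b=14*33-14-33=462-47=415


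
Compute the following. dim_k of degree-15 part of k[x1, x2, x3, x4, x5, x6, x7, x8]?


C(d+n-1,n-1)=C(22,7)=170544


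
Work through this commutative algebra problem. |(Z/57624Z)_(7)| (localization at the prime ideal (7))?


7-primary part: 57624=7^4*24
Size=7^4=2401


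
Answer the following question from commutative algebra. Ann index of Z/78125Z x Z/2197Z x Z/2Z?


Exponent = lcm of the cyclic orders; pairwise coprime => product.
5^7*13^3*2^1=78125*2197*2=343281250


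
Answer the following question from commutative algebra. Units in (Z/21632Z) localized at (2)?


Local ring = Z/128Z.
phi(128) = 2^6*(2-1) = 64


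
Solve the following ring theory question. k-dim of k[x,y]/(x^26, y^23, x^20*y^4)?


k[x,y]/I, I = (x^26, y^23, x^20*y^4)
Rect: 26x23=598. Corner: (26-20)x(23-4)=114.
dim = 598-114 = 484


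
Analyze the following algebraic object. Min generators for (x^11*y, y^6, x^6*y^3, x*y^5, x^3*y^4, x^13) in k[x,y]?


Remove redundant (divisible by others).
Min: x^13, x^11*y, x^6*y^3, x^3*y^4, x*y^5, y^6
Count=6


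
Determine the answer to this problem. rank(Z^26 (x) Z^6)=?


rank(M(x)N) = rank(M)*rank(N)
26*6 = 156


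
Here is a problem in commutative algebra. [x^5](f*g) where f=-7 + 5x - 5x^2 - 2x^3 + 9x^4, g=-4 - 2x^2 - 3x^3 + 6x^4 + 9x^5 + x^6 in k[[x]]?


[x^5] = sum a_i*b_j, i+j=5
  -7*9=-63
  5*6=30
  -5*-3=15
  -2*-2=4
Sum=-14


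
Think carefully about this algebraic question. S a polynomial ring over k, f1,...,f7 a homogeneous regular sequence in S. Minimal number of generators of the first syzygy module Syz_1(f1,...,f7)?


Regular sequence => Koszul complex is the minimal free resolution.
Syz_1 minimally generated by Koszul relations f_i*e_j - f_j*e_i (i<j): mu(Syz_1) = beta_2 = C(m,2) = m(m-1)/2
m=7
7*6/2 = 21


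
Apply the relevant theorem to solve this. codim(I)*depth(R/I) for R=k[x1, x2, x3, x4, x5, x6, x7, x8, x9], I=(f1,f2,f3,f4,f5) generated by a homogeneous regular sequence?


codim=5, depth=dim(R/I)=9-5=4
Product=5*4=20


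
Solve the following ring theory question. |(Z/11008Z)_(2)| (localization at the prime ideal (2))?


2-primary part: 11008=2^8*43
Size=2^8=256


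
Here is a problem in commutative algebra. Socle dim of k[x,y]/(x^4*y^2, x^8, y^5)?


Socle = ann(m) = span of standard monomials u with x*u, y*u in I (staircase corners).
Minimal generators: x^8, x^4*y^2, y^5
Corners: x^3y^4, x^7y
Socle dim=2


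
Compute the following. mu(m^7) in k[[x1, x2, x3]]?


C(n+d-1,d)=C(9,7)=36


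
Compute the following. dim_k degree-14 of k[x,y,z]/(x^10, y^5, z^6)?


Need i<10, j<5, k<6 with i+j+k=14.
For each i, j ranges over max(0,14-i-5)..min(4,14-i):
  i=0: j in [9,4] -> 0
  i=1: j in [8,4] -> 0
  i=2: j in [7,4] -> 0
  i=3: j in [6,4] -> 0
  i=4: j in [5,4] -> 0
  i=5: j in [4,4] -> 1
  i=6: j in [3,4] -> 2
  i=7: j in [2,4] -> 3
  i=8: j in [1,4] -> 4
  i=9: j in [0,4] -> 5
H(14) = 0+0+0+0+0+1+2+3+4+5 = 15


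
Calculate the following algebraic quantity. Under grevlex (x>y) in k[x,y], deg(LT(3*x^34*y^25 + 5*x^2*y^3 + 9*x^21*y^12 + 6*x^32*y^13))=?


LT: 3*x^34*y^25
deg_x=34, deg_y=25
Total=34+25=59


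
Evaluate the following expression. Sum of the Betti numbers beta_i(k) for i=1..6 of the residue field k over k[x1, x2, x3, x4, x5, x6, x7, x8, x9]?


Koszul resolution: beta_i(k)=C(n,i), n=9
C(9,1)=9, C(9,2)=36, C(9,3)=84, C(9,4)=126, C(9,5)=126, C(9,6)=84
Sum=465


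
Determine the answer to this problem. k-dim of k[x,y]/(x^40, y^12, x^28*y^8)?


k[x,y]/I, I = (x^40, y^12, x^28*y^8)
Rect: 40x12=480. Corner: (40-28)x(12-8)=48.
dim = 480-48 = 432


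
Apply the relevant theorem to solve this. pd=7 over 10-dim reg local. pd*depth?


pd+depth=10
depth=10-7=3
pd*depth=7*3=21


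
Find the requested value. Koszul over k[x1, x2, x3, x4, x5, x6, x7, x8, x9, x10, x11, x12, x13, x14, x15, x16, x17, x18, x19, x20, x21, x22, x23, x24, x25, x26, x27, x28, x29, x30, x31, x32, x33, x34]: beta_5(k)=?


C(n,i)=C(34,5)=278256


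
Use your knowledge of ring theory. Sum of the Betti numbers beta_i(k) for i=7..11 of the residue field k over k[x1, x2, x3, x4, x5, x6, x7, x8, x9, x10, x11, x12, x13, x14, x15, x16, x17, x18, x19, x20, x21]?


Koszul resolution: beta_i(k)=C(n,i), n=21
C(21,7)=116280, C(21,8)=203490, C(21,9)=293930, C(21,10)=352716, C(21,11)=352716
Sum=1319132


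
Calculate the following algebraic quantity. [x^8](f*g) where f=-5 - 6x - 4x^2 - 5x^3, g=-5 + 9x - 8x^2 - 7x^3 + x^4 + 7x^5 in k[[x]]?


[x^8] = sum a_i*b_j, i+j=8
  -5*7=-35
Sum=-35


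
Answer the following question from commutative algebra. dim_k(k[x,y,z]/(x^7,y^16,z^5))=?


Basis: x^iy^jz^k, i<7,j<16,k<5
7*16*5=560


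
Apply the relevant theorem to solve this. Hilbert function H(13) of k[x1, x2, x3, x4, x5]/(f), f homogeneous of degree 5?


C(17,4)-C(12,4)=2380-495=1885


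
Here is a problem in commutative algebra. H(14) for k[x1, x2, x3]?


C(d+n-1,n-1)=C(16,2)=120


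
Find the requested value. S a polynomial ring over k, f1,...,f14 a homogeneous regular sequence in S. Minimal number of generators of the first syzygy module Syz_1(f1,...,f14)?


Regular sequence => Koszul complex is the minimal free resolution.
Syz_1 minimally generated by Koszul relations f_i*e_j - f_j*e_i (i<j): mu(Syz_1) = beta_2 = C(m,2) = m(m-1)/2
m=14
14*13/2 = 91


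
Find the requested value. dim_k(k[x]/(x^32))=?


Basis: 1,x,...,x^31
dim=32


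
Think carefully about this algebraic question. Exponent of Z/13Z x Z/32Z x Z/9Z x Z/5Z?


Exponent = lcm of the cyclic orders; pairwise coprime => product.
13^1*2^5*3^2*5^1=13*32*9*5=18720


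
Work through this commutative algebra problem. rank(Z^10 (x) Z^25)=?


rank(M(x)N) = rank(M)*rank(N)
10*25 = 250


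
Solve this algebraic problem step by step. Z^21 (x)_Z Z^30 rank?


rank(M(x)N) = rank(M)*rank(N)
21*30 = 630


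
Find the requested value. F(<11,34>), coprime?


gcd(11,34)=1 => F=ab-a-b=11*34-11-34=374-45=329


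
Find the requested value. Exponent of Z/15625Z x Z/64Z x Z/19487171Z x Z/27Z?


Exponent = lcm of the cyclic orders; pairwise coprime => product.
5^6*2^6*11^7*3^3=15625*64*19487171*27=526153617000000


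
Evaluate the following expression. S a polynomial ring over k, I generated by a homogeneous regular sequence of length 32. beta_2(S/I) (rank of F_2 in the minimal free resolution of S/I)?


Regular sequence => Koszul complex is the minimal free resolution.
Syz_1 minimally generated by Koszul relations f_i*e_j - f_j*e_i (i<j): mu(Syz_1) = beta_2 = C(m,2) = m(m-1)/2
m=32
32*31/2 = 496


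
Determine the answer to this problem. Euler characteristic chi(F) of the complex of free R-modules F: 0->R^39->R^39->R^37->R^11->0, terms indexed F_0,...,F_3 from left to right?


chi = sum (-1)^i * rank:
(-1)^0*39=39
(-1)^1*39=-39
(-1)^2*37=37
(-1)^3*11=-11
chi=26


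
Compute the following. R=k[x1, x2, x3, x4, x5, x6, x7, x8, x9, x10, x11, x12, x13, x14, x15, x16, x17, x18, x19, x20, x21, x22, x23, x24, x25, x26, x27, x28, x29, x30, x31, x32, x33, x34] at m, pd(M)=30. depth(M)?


pd+depth=depth(R)=34
depth=34-30=4


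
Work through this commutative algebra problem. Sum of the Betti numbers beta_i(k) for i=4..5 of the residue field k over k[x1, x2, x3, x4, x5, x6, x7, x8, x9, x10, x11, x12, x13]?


Koszul resolution: beta_i(k)=C(n,i), n=13
C(13,4)=715, C(13,5)=1287
Sum=2002


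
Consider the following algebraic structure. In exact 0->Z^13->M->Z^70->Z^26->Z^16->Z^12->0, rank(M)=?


Alt sum=0:
(-1)^0*13 + (-1)^1*? + (-1)^2*70 + (-1)^3*26 + (-1)^4*16 + (-1)^5*12=0
rank(M)=61


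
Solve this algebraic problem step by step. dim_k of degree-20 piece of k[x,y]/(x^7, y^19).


k[x,y], I = (x^7, y^19), d = 20
Need i < 7 and d-i < 19.
Range: 2 <= i <= 6.
H(20) = 5


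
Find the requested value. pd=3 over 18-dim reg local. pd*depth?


pd+depth=18
depth=18-3=15
pd*depth=3*15=45


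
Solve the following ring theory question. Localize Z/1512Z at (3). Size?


3-primary part: 1512=3^3*56
Size=3^3=27


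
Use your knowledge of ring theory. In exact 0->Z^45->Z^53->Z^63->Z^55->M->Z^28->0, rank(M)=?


Alt sum=0:
(-1)^0*45 + (-1)^1*53 + (-1)^2*63 + (-1)^3*55 + (-1)^4*? + (-1)^5*28=0
rank(M)=28


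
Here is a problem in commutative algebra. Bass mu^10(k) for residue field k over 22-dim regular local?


C(n,i)=C(22,10)=646646


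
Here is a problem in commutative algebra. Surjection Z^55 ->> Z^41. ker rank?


rank(ker) = 55-41 = 14


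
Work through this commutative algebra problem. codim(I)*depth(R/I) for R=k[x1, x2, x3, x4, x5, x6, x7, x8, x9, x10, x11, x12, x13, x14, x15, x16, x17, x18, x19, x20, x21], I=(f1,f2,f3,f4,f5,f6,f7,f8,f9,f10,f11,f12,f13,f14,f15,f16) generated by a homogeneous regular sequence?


codim=16, depth=dim(R/I)=21-16=5
Product=16*5=80


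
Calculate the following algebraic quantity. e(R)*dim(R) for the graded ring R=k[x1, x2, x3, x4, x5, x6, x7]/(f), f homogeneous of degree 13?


e(R)=deg(f)=13, dim(R)=7-1=6
e*dim=13*6=78


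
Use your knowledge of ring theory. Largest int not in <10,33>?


gcd(10,33)=1 => F=ab-a-b=10*33-10-33=330-43=287


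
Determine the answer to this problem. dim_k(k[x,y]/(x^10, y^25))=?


Basis: x^i*y^j, i<10, j<25
10*25=250


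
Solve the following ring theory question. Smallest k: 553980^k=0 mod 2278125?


553980^k mod 2278125:
k=1: 553980
k=2: 787275
k=3: 1242000
k=4: 1569375
k=5: 1518750
k=6: 0
First zero at k = 6


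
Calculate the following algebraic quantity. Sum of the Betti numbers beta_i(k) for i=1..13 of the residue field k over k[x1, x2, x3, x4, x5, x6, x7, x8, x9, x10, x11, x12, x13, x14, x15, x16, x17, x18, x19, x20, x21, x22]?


Koszul resolution: beta_i(k)=C(n,i), n=22
C(22,1)=22, C(22,2)=231, C(22,3)=1540, C(22,4)=7315, C(22,5)=26334, C(22,6)=74613, C(22,7)=170544, C(22,8)=319770, C(22,9)=497420, C(22,10)=646646, C(22,11)=705432, C(22,12)=646646, C(22,13)=497420
Sum=3593933


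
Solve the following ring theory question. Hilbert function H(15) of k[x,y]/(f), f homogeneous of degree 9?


H(t)=d for t>=d-1.
d=9, t=15
H(15)=9


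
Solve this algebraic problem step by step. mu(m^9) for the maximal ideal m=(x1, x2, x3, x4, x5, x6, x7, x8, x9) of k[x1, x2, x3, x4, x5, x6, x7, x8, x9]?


Graded Nakayama: mu(m^d) = dim_k (m^d/m^(d+1)) = #degree-9 monomials in 9 vars
C(n+d-1,d)=C(17,9)=24310


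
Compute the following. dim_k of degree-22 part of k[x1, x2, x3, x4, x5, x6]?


C(d+n-1,n-1)=C(27,5)=80730


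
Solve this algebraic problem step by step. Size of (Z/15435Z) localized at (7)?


7-primary part: 15435=7^3*45
Size=7^3=343


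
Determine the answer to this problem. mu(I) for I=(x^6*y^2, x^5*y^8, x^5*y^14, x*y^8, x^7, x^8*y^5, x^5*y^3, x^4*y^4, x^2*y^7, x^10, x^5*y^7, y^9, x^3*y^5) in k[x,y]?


Remove redundant (divisible by others).
x^5*y^7 redundant.
x^5*y^14 redundant.
x^5*y^8 redundant.
x^10 redundant.
x^8*y^5 redundant.
Min: x^7, x^6*y^2, x^5*y^3, x^4*y^4, x^3*y^5, x^2*y^7, x*y^8, y^9
Count=8


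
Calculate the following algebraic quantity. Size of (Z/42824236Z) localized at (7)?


7-primary part: 42824236=7^7*52
Size=7^7=823543


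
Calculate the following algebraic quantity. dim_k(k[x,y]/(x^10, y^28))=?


Basis: x^i*y^j, i<10, j<28
10*28=280


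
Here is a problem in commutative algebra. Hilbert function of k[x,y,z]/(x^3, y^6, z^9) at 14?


Need i<3, j<6, k<9 with i+j+k=14.
For each i, j ranges over max(0,14-i-8)..min(5,14-i):
  i=0: j in [6,5] -> 0
  i=1: j in [5,5] -> 1
  i=2: j in [4,5] -> 2
H(14) = 0+1+2 = 3


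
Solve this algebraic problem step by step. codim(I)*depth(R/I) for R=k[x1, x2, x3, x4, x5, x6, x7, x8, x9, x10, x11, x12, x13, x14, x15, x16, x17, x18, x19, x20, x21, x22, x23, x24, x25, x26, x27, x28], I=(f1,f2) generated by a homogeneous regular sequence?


codim=2, depth=dim(R/I)=28-2=26
Product=2*26=52


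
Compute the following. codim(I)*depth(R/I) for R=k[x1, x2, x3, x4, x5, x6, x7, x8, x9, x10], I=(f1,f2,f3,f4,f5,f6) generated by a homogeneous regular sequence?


codim=6, depth=dim(R/I)=10-6=4
Product=6*4=24


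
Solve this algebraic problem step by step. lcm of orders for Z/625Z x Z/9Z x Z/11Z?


Exponent = lcm of the cyclic orders; pairwise coprime => product.
5^4*3^2*11^1=625*9*11=61875


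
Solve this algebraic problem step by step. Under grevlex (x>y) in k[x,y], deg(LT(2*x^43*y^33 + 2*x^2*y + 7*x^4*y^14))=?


LT: 2*x^43*y^33
deg_x=43, deg_y=33
Total=43+33=76


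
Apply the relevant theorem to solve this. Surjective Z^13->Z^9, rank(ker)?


rank(ker) = 13-9 = 4


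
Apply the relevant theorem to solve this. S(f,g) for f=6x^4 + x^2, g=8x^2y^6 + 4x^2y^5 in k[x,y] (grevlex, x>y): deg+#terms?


LT(f)=6x^4, LT(g)=8x^2y^6
lcm(LM)=x^4y^6
S(f,g) (scaled by 48 to clear denominators) = 8y^6*f - 6x^2*g = -24x^4y^5 + 8x^2y^6
2 terms, deg 9.
9+2=11


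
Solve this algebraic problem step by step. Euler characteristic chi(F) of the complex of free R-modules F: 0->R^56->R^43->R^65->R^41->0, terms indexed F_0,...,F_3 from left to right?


chi = sum (-1)^i * rank:
(-1)^0*56=56
(-1)^1*43=-43
(-1)^2*65=65
(-1)^3*41=-41
chi=37


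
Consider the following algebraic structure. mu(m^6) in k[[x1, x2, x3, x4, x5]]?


C(n+d-1,d)=C(10,6)=210


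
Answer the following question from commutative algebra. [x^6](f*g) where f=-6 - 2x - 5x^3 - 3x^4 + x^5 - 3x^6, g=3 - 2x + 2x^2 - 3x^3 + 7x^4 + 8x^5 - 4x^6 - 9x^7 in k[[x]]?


[x^6] = sum a_i*b_j, i+j=6
  -6*-4=24
  -2*8=-16
  -5*-3=15
  -3*2=-6
  1*-2=-2
  -3*3=-9
Sum=6


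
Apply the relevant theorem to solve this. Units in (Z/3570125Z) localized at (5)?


Local ring = Z/125Z.
phi(125) = 5^2*(5-1) = 100


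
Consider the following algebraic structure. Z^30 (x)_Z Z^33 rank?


rank(M(x)N) = rank(M)*rank(N)
30*33 = 990


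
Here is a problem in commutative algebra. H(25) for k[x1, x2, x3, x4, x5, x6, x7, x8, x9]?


C(d+n-1,n-1)=C(33,8)=13884156


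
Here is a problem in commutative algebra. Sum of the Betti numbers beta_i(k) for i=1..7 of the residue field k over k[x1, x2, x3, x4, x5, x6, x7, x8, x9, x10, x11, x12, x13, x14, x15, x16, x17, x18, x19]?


Koszul resolution: beta_i(k)=C(n,i), n=19
C(19,1)=19, C(19,2)=171, C(19,3)=969, C(19,4)=3876, C(19,5)=11628, C(19,6)=27132, C(19,7)=50388
Sum=94183


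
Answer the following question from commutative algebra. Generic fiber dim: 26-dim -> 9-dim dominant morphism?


dim(fiber)=dim(X)-dim(Y)=26-9=17


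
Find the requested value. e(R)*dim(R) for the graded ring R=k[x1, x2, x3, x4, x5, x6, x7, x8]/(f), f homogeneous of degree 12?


e(R)=deg(f)=12, dim(R)=8-1=7
e*dim=12*7=84


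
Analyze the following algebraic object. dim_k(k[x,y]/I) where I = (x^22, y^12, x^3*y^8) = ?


k[x,y]/I, I = (x^22, y^12, x^3*y^8)
Rect: 22x12=264. Corner: (22-3)x(12-8)=76.
dim = 264-76 = 188


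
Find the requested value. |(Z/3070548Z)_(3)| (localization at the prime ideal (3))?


3-primary part: 3070548=3^10*52
Size=3^10=59049


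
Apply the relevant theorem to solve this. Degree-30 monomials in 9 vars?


C(d+n-1,n-1)=C(38,8)=48903492


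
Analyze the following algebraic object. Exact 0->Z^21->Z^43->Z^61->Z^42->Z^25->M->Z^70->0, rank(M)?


Alt sum=0:
(-1)^0*21 + (-1)^1*43 + (-1)^2*61 + (-1)^3*42 + (-1)^4*25 + (-1)^5*? + (-1)^6*70=0
rank(M)=92


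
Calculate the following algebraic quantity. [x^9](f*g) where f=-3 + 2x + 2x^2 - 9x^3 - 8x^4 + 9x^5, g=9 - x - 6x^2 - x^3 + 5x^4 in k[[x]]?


[x^9] = sum a_i*b_j, i+j=9
  9*5=45
Sum=45


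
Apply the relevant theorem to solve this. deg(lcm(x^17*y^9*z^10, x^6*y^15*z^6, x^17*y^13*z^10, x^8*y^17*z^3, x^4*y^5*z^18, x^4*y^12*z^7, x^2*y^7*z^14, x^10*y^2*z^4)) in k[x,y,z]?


lcm = componentwise max:
x: max(17,6,17,8,4,4,2,10)=17
y: max(9,15,13,17,5,12,7,2)=17
z: max(10,6,10,3,18,7,14,4)=18
Total=17+17+18=52


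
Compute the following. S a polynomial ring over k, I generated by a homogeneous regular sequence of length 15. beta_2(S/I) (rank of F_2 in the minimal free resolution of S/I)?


Regular sequence => Koszul complex is the minimal free resolution.
Syz_1 minimally generated by Koszul relations f_i*e_j - f_j*e_i (i<j): mu(Syz_1) = beta_2 = C(m,2) = m(m-1)/2
m=15
15*14/2 = 105


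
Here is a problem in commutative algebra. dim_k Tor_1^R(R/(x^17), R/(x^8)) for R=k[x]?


Tor_1(R/I,R/J)=(I cap J)/IJ=(x^17)/(x^25)
dim=25-17=min(17,8)=8


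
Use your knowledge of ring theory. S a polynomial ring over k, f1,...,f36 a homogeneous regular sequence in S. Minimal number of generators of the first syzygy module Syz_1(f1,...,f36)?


Regular sequence => Koszul complex is the minimal free resolution.
Syz_1 minimally generated by Koszul relations f_i*e_j - f_j*e_i (i<j): mu(Syz_1) = beta_2 = C(m,2) = m(m-1)/2
m=36
36*35/2 = 630


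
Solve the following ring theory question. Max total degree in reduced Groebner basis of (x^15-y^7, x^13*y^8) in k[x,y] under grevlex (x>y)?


LT(f1)=x^15, LT(f2)=x^13y^8, lcm=x^15y^8
S(f1,f2) = y^8*f1 - x^2*f2 = -y^15
Reduced GB = {f1, f2, y^15}; degrees 15, 21, 15
Max = 21


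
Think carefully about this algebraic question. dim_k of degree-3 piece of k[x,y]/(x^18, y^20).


k[x,y], I = (x^18, y^20), d = 3
Need i < 18 and d-i < 20.
Range: 0 <= i <= 3.
H(3) = 4


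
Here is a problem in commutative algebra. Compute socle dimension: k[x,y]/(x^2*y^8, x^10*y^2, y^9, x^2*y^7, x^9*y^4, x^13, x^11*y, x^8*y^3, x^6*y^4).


Socle = ann(m) = span of standard monomials u with x*u, y*u in I (staircase corners).
Redundant generators: x^2*y^8, x^9*y^4
Minimal generators: x^13, x^11*y, x^10*y^2, x^8*y^3, x^6*y^4, x^2*y^7, y^9
Corners: xy^8, x^5y^6, x^7y^3, x^9y^2, x^10y, x^12
Socle dim=6


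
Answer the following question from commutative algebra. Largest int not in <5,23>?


gcd(5,23)=1 => F=ab-a-b=5*23-5-23=115-28=87


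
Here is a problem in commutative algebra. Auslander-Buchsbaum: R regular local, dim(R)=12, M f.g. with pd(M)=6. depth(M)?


pd+depth=depth(R)=12
depth=12-6=6


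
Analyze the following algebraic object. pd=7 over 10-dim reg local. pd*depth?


pd+depth=10
depth=10-7=3
pd*depth=7*3=21


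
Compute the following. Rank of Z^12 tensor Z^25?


rank(M(x)N) = rank(M)*rank(N)
12*25 = 300


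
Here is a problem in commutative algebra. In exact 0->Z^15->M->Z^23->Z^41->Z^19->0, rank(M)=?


Alt sum=0:
(-1)^0*15 + (-1)^1*? + (-1)^2*23 + (-1)^3*41 + (-1)^4*19=0
rank(M)=16


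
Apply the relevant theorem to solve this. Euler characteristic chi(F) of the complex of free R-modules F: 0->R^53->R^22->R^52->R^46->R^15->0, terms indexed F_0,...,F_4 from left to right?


chi = sum (-1)^i * rank:
(-1)^0*53=53
(-1)^1*22=-22
(-1)^2*52=52
(-1)^3*46=-46
(-1)^4*15=15
chi=52


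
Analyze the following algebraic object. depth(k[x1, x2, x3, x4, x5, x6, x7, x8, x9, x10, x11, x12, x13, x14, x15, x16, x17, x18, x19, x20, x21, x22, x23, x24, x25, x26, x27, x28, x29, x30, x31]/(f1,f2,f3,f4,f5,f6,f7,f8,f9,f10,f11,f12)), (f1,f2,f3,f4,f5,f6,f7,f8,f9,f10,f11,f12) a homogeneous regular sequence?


depth(R)=31
depth(R/I)=31-12=19


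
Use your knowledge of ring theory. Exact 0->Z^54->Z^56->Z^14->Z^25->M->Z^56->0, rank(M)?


Alt sum=0:
(-1)^0*54 + (-1)^1*56 + (-1)^2*14 + (-1)^3*25 + (-1)^4*? + (-1)^5*56=0
rank(M)=69


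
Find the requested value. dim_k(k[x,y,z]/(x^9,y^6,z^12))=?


Basis: x^iy^jz^k, i<9,j<6,k<12
9*6*12=648


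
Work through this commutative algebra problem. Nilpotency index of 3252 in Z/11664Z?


3252^k mod 11664:
k=1: 3252
k=2: 7920
k=3: 1728
k=4: 9072
k=5: 3888
k=6: 0
First zero at k = 6


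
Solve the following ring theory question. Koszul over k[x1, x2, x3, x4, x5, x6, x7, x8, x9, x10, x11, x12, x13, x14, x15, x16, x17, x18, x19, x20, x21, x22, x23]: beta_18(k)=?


C(n,i)=C(23,18)=33649


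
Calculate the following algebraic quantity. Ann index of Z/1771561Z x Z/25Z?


Exponent = lcm of the cyclic orders; pairwise coprime => product.
11^6*5^2=1771561*25=44289025


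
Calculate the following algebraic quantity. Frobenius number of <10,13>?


gcd(10,13)=1 => F=ab-a-b=10*13-10-13=130-23=107
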